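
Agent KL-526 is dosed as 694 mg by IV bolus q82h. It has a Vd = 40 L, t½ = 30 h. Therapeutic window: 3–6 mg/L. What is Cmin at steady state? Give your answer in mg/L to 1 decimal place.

Over one 82-h interval, 82/30 ≈ 2.7333 half-lives elapse, leaving f ≈ 0.1504 of each dose.
Each bolus raises the concentration by D/Vd = 694/40 ≈ 17.350 mg/L.
Steady-state trough Cmin,ss = C₀·f/(1−f) ≈ 17.350 × 0.1504/0.8496 ≈ 3.071 mg/L.
Trough 3.1 mg/L vs MEC 3 mg/L: adequate.

3.1 mg/L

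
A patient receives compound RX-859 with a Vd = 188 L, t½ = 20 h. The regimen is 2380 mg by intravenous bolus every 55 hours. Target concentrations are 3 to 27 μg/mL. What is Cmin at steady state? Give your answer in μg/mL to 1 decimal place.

τ/t½ = 55/20 ≈ 2.75, so fraction remaining f = (1/2)^(55/20) ≈ 0.1487.
At steady state, accumulation factor R = 1/(1 − e^(−kτ)) ≈ 1.1747.
Single-dose peak C₀ = D/Vd = 2380/188 ≈ 12.660 μg/mL.
Steady-state peak Cmax,ss = C₀·R ≈ 12.660 × 1.1747 ≈ 14.872 μg/mL.
Steady-state trough Cmin,ss = Cmax,ss·f ≈ 14.872 × 0.1487 ≈ 2.211 μg/mL.
Trough 2.2 μg/mL vs MEC 3 μg/mL: subtherapeutic.

2.2 μg/mL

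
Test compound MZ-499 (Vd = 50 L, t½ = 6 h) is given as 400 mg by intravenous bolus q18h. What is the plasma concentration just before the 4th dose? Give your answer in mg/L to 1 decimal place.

f = (1/2)^(τ/t½) = (1/2)^(18/6) ≈ 0.1250.
C₀ = D/Vd = 400/50 ≈ 8.000 mg/L.
Before the 4th dose, 3 doses have been given. Superposition: Cmin = C₀·(f + f² + … + f^3).
≈ 8.000 × (0.1250 + 0.0156 + 0.0020) ≈ 8.000 × 0.1426 ≈ 1.141 mg/L.

1.1 mg/L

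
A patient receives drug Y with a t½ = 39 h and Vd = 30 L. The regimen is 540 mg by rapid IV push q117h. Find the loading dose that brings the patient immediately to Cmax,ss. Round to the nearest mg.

f = (1/2)^(117/39) ≈ 0.125000; accumulation ratio R = 1/(1−f) ≈ 1.14286.
Loading dose to hit Cmax,ss on first dose: D_load = D_maint·R ≈ 540 × 1.14286 ≈ 617.14 mg.

617 mg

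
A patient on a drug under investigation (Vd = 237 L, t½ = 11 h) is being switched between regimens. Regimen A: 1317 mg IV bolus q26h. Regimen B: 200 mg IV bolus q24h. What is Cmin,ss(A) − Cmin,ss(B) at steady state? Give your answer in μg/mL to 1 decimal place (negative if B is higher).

1.1 μg/mL

Regimen A: f = (1/2)^(26/11) ≈ 0.1943; Cmin,ss = (1317/237)·f/(1−f) ≈ 1.340 μg/mL.
Regimen B: f = (1/2)^(24/11) ≈ 0.2204; Cmin,ss = (200/237)·f/(1−f) ≈ 0.239 μg/mL.
Difference ≈ 1.340 − 0.239 ≈ 1.101 μg/mL.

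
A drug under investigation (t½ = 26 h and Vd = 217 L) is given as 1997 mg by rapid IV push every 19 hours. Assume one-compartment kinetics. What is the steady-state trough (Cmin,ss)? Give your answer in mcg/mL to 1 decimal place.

τ/t½ = 19/26 ≈ 0.73077, so fraction remaining f = (1/2)^(19/26) ≈ 0.6026.
At steady state, accumulation factor R = 1/(1 − e^(−kτ)) ≈ 2.5164.
Each bolus raises the concentration by D/Vd = 1997/217 ≈ 9.203 mcg/mL.
Steady-state peak Cmax,ss = C₀·R ≈ 9.203 × 2.5164 ≈ 23.158 mcg/mL.
Steady-state trough Cmin,ss = Cmax,ss·f ≈ 23.158 × 0.6026 ≈ 13.955 mcg/mL.

14.0 mcg/mL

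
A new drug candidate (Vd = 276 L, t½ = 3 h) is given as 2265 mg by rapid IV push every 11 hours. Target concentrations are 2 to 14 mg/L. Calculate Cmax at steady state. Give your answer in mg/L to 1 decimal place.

Over one 11-h interval, 11/3 ≈ 3.6667 half-lives elapse, leaving f ≈ 0.0787 of each dose.
At steady state, accumulation factor R = 1/(1 − e^(−kτ)) ≈ 1.0854.
Each bolus raises the concentration by D/Vd = 2265/276 ≈ 8.207 mg/L.
Steady-state peak Cmax,ss = C₀·R ≈ 8.207 × 1.0854 ≈ 8.908 mg/L.
Peak 8.9 mg/L vs MTC 14 mg/L: below toxic threshold.

8.9 mg/L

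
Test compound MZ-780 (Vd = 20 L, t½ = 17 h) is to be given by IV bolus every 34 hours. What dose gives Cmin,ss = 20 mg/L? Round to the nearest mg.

τ/t½ = 34/17 ≈ 2, so f = (1/2)^(34/17) ≈ 0.250000.
Cmin,ss = (D/Vd)·f/(1−f), so D = Cmin,ss·Vd·(1−f)/f.
D = 20 × 20 × (1−f)/f ≈ 20 × 20 × 3.00000 ≈ 1200.00 mg.

1200 mg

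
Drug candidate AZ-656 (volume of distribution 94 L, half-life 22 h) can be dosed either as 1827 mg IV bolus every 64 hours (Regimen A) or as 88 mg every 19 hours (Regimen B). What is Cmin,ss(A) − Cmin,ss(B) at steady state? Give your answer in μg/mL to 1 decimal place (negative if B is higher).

Regimen A: f = (1/2)^(64/22) ≈ 0.1331; Cmin,ss = (1827/94)·f/(1−f) ≈ 2.984 μg/mL.
Regimen B: f = (1/2)^(19/22) ≈ 0.5496; Cmin,ss = (88/94)·f/(1−f) ≈ 1.142 μg/mL.
Difference ≈ 2.984 − 1.142 ≈ 1.842 μg/mL.

1.8 μg/mL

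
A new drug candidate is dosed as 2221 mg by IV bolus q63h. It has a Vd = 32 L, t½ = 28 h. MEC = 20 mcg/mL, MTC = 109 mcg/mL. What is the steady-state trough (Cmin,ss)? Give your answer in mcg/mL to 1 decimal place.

18.5 mcg/mL

Over one 63-h interval, 63/28 ≈ 2.25 half-lives elapse, leaving f ≈ 0.2102 of each dose.
Each bolus raises the concentration by D/Vd = 2221/32 ≈ 69.406 mcg/mL.
Steady-state trough Cmin,ss = C₀·f/(1−f) ≈ 69.406 × 0.2102/0.7898 ≈ 18.472 mcg/mL.
Trough 18.5 mcg/mL vs MEC 20 mcg/mL: subtherapeutic.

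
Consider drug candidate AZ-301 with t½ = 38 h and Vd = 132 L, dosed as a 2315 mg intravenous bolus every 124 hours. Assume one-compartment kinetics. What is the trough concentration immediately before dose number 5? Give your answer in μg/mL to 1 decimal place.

2.0 μg/mL

f = (1/2)^(τ/t½) = (1/2)^(124/38) ≈ 0.1042.
C₀ = D/Vd = 2315/132 ≈ 17.538 μg/mL.
Before the 5th dose, 4 doses have been given. Superposition: Cmin = C₀·(f + f² + … + f^4).
≈ 17.538 × (0.1042 + 0.0109 + 0.0011 + 0.0001) ≈ 17.538 × 0.1163 ≈ 2.040 μg/mL.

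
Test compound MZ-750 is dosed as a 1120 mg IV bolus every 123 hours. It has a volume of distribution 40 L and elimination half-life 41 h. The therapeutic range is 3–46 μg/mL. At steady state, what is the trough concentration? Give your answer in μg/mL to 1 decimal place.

4.0 μg/mL

τ = 123 h = 3 half-lives, so f = (1/2)^3 = 0.125.
At steady state, R = 1/(1 − 0.125) = 8/7.
Single-dose peak C₀ = D/Vd = 1120/40 = 28 μg/mL.
Steady-state peak Cmax,ss = C₀·R = 28 × 8/7 ≈ 32.000 μg/mL.
Steady-state trough Cmin,ss = Cmax,ss·f ≈ 32.000 × 0.125 ≈ 4.000 μg/mL.
Trough 4.0 μg/mL vs MEC 3 μg/mL: adequate.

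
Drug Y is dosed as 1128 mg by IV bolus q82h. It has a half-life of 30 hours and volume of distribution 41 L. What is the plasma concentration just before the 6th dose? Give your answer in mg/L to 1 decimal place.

4.9 mg/L

f = (1/2)^(τ/t½) = (1/2)^(82/30) ≈ 0.1504.
C₀ = D/Vd = 1128/41 ≈ 27.512 mg/L.
Before the 6th dose, 5 doses have been given. Superposition: Cmin = C₀·(f + f² + … + f^5).
≈ 27.512 × (0.1504 + 0.0226 + 0.0034 + 0.0005 + 0.0001) ≈ 27.512 × 0.1770 ≈ 4.870 mg/L.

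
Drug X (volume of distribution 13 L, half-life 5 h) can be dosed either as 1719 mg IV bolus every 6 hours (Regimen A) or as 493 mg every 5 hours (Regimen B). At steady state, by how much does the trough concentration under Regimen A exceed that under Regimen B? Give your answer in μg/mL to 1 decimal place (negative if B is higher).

Regimen A: f = (1/2)^(6/5) ≈ 0.4353; Cmin,ss = (1719/13)·f/(1−f) ≈ 101.930 μg/mL.
Regimen B: f = (1/2)^(5/5) ≈ 0.5000; Cmin,ss = (493/13)·f/(1−f) ≈ 37.923 μg/mL.
Difference ≈ 101.930 − 37.923 ≈ 64.007 μg/mL.

64.0 μg/mL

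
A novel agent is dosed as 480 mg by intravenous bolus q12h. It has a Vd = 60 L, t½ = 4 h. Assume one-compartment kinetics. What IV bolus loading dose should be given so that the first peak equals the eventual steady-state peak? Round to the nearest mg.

549 mg

f = (1/2)^(12/4) ≈ 0.125000; accumulation ratio R = 1/(1−f) ≈ 1.14286.
Loading dose to hit Cmax,ss on first dose: D_load = D_maint·R ≈ 480 × 1.14286 ≈ 548.57 mg.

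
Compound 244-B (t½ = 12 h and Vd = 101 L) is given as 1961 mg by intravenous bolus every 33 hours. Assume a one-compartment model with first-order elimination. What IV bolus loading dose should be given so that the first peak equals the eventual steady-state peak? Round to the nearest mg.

f = (1/2)^(33/12) ≈ 0.148651; accumulation ratio R = 1/(1−f) ≈ 1.17461.
Loading dose to hit Cmax,ss on first dose: D_load = D_maint·R ≈ 1961 × 1.17461 ≈ 2303.41 mg.

2303 mg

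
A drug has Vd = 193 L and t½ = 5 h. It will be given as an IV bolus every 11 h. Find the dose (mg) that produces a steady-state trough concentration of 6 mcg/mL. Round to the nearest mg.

τ/t½ = 11/5 ≈ 2.2, so f = (1/2)^(11/5) ≈ 0.217638.
Cmin,ss = (D/Vd)·f/(1−f), so D = Cmin,ss·Vd·(1−f)/f.
D = 6 × 193 × (1−f)/f ≈ 6 × 193 × 3.59479 ≈ 4162.77 mg.

4163 mg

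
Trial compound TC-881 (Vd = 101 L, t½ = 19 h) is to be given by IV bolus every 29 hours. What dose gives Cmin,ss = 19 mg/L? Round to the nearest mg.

3609 mg

τ/t½ = 29/19 ≈ 1.5263, so f = (1/2)^(29/19) ≈ 0.347163.
Cmin,ss = (D/Vd)·f/(1−f), so D = Cmin,ss·Vd·(1−f)/f.
D = 19 × 101 × (1−f)/f ≈ 19 × 101 × 1.88049 ≈ 3608.66 mg.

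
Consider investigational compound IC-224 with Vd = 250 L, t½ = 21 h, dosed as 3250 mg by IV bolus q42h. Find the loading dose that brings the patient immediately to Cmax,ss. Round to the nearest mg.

f = (1/2)^(42/21) ≈ 0.250000; accumulation ratio R = 1/(1−f) ≈ 1.33333.
Loading dose to hit Cmax,ss on first dose: D_load = D_maint·R ≈ 3250 × 1.33333 ≈ 4333.32 mg.

4333 mg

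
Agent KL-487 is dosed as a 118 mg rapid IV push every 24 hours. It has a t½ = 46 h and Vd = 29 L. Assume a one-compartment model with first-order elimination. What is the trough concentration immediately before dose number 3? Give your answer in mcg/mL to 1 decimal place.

4.8 mcg/mL

f = (1/2)^(τ/t½) = (1/2)^(24/46) ≈ 0.6965.
C₀ = D/Vd = 118/29 ≈ 4.069 mcg/mL.
Before the 3rd dose, 2 doses have been given. Superposition: Cmin = C₀·(f + f²).
≈ 4.069 × (0.6965 + 0.4851) ≈ 4.069 × 1.1816 ≈ 4.808 mcg/mL.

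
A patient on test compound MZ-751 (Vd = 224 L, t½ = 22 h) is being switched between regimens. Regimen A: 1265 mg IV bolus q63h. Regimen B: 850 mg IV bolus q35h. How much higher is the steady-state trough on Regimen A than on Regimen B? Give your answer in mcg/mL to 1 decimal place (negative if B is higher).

Regimen A: f = (1/2)^(63/22) ≈ 0.1374; Cmin,ss = (1265/224)·f/(1−f) ≈ 0.900 mcg/mL.
Regimen B: f = (1/2)^(35/22) ≈ 0.3320; Cmin,ss = (850/224)·f/(1−f) ≈ 1.886 mcg/mL.
Difference ≈ 0.900 − 1.886 ≈ -0.986 mcg/mL.

-1.0 mcg/mL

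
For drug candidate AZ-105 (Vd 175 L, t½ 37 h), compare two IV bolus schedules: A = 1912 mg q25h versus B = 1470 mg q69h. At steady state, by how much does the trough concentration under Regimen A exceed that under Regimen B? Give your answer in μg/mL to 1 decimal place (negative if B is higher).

15.1 μg/mL

Regimen A: f = (1/2)^(25/37) ≈ 0.6260; Cmin,ss = (1912/175)·f/(1−f) ≈ 18.287 μg/mL.
Regimen B: f = (1/2)^(69/37) ≈ 0.2745; Cmin,ss = (1470/175)·f/(1−f) ≈ 3.178 μg/mL.
Difference ≈ 18.287 − 3.178 ≈ 15.109 μg/mL.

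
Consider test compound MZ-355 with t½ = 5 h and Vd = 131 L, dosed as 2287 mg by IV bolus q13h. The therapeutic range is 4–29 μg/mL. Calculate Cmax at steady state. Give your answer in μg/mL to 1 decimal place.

20.9 μg/mL

τ/t½ = 13/5 ≈ 2.6, so fraction remaining f = (1/2)^(13/5) ≈ 0.1649.
At steady state, accumulation factor R = 1/(1 − e^(−kτ)) ≈ 1.1975.
Single-dose peak C₀ = D/Vd = 2287/131 ≈ 17.458 μg/mL.
Cmax,ss = C₀/(1 − f) ≈ 17.458/0.8351 ≈ 20.905 μg/mL.
Peak 20.9 μg/mL vs MTC 29 μg/mL: below toxic threshold.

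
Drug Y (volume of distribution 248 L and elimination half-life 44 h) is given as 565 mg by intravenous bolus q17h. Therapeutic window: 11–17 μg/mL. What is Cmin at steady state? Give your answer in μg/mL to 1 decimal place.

7.4 μg/mL

Over one 17-h interval, 17/44 ≈ 0.38636 half-lives elapse, leaving f ≈ 0.7651 of each dose.
Single-dose peak C₀ = D/Vd = 565/248 ≈ 2.278 μg/mL.
Steady-state trough Cmin,ss = C₀·f/(1−f) ≈ 2.278 × 0.7651/0.2349 ≈ 7.420 μg/mL.
Trough 7.4 μg/mL vs MEC 11 μg/mL: subtherapeutic.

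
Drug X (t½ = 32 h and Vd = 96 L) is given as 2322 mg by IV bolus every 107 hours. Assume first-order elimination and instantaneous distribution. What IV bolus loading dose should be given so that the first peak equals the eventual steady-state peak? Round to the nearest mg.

2576 mg

f = (1/2)^(107/32) ≈ 0.098499; accumulation ratio R = 1/(1−f) ≈ 1.10926.
Loading dose to hit Cmax,ss on first dose: D_load = D_maint·R ≈ 2322 × 1.10926 ≈ 2575.70 mg.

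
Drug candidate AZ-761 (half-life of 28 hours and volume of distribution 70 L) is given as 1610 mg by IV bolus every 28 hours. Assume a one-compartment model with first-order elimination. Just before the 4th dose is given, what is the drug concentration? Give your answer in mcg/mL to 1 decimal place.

f = (1/2)^(τ/t½) = (1/2)^(28/28) ≈ 0.5000.
C₀ = D/Vd = 1610/70 ≈ 23.000 mcg/mL.
Before the 4th dose, 3 doses have been given. Superposition: Cmin = C₀·(f + f² + … + f^3).
≈ 23.000 × (0.5000 + 0.2500 + 0.1250) ≈ 23.000 × 0.8750 ≈ 20.125 mcg/mL.

20.1 mcg/mL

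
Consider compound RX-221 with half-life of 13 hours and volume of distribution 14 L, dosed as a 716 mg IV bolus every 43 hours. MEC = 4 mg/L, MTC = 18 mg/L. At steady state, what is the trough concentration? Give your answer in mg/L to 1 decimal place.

5.7 mg/L

k = ln2/t½ = ln2/13 ≈ 0.053319 h⁻¹; fraction remaining f = e^(−kτ) = e^(−0.053319×43) ≈ 0.1010.
Each bolus raises the concentration by D/Vd = 716/14 ≈ 51.143 mg/L.
Steady-state trough Cmin,ss = C₀·f/(1−f) ≈ 51.143 × 0.1010/0.8990 ≈ 5.746 mg/L.
Trough 5.7 mg/L vs MEC 4 mg/L: adequate.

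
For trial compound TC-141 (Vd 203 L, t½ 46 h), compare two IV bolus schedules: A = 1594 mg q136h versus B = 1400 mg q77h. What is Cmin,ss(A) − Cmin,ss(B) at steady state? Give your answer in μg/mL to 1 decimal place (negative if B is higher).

-2.0 μg/mL

Regimen A: f = (1/2)^(136/46) ≈ 0.1288; Cmin,ss = (1594/203)·f/(1−f) ≈ 1.161 μg/mL.
Regimen B: f = (1/2)^(77/46) ≈ 0.3134; Cmin,ss = (1400/203)·f/(1−f) ≈ 3.148 μg/mL.
Difference ≈ 1.161 − 3.148 ≈ -1.987 μg/mL.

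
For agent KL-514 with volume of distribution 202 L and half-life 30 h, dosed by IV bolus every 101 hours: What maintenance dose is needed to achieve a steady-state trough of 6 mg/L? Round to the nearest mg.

τ/t½ = 101/30 ≈ 3.3667, so f = (1/2)^(101/30) ≈ 0.096947.
Cmin,ss = (D/Vd)·f/(1−f), so D = Cmin,ss·Vd·(1−f)/f.
D = 6 × 202 × (1−f)/f ≈ 6 × 202 × 9.31491 ≈ 11289.67 mg.

11290 mg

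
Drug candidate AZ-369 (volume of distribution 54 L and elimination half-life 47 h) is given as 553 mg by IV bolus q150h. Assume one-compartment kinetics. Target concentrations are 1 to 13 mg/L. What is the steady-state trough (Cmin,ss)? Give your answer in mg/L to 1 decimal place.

k = ln2/t½ = ln2/47 ≈ 0.014748 h⁻¹; fraction remaining f = e^(−kτ) = e^(−0.014748×150) ≈ 0.1095.
Accumulation ratio R = 1/(1 − f) ≈ 1/0.8905 ≈ 1.1230.
Each bolus raises the concentration by D/Vd = 553/54 ≈ 10.241 mg/L.
Cmax,ss = C₀/(1 − f) ≈ 10.241/0.8905 ≈ 11.500 mg/L.
One interval later, Cmin,ss = Cmax,ss·e^(−kτ) ≈ 11.500 × 0.1095 ≈ 1.259 mg/L.
Trough 1.3 mg/L vs MEC 1 mg/L: adequate.

1.3 mg/L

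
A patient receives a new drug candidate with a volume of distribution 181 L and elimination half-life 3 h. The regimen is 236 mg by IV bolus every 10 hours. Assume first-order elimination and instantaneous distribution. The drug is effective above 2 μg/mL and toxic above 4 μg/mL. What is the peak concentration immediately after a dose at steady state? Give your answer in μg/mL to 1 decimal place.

Over one 10-h interval, 10/3 ≈ 3.3333 half-lives elapse, leaving f ≈ 0.0992 of each dose.
At steady state, accumulation factor R = 1/(1 − e^(−kτ)) ≈ 1.1101.
Single-dose peak C₀ = D/Vd = 236/181 ≈ 1.304 μg/mL.
Cmax,ss = C₀/(1 − f) ≈ 1.304/0.9008 ≈ 1.448 μg/mL.
Peak 1.4 μg/mL vs MTC 4 μg/mL: below toxic threshold.

1.4 μg/mL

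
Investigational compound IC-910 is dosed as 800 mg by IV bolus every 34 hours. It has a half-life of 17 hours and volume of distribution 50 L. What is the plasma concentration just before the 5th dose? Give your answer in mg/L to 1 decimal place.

f = (1/2)^(τ/t½) = (1/2)^(34/17) ≈ 0.2500.
C₀ = D/Vd = 800/50 ≈ 16.000 mg/L.
Before the 5th dose, 4 doses have been given. Superposition: Cmin = C₀·(f + f² + … + f^4).
≈ 16.000 × (0.2500 + 0.0625 + 0.0156 + 0.0039) ≈ 16.000 × 0.3320 ≈ 5.312 mg/L.

5.3 mg/L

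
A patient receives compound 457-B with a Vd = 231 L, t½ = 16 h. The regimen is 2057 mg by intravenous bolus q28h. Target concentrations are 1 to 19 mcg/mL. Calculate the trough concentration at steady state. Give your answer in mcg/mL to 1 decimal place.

3.8 mcg/mL

Over one 28-h interval, 28/16 ≈ 1.75 half-lives elapse, leaving f ≈ 0.2973 of each dose.
At steady state, accumulation factor R = 1/(1 − e^(−kτ)) ≈ 1.4231.
Single-dose peak C₀ = D/Vd = 2057/231 ≈ 8.905 mcg/mL.
Steady-state peak Cmax,ss = C₀·R ≈ 8.905 × 1.4231 ≈ 12.673 mcg/mL.
Steady-state trough Cmin,ss = Cmax,ss·f ≈ 12.673 × 0.2973 ≈ 3.768 mcg/mL.
Trough 3.8 mcg/mL vs MEC 1 mcg/mL: adequate.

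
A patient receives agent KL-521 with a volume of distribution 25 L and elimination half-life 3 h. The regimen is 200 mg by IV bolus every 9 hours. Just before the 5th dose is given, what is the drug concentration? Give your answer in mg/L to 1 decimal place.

1.1 mg/L

f = (1/2)^(τ/t½) = (1/2)^(9/3) ≈ 0.1250.
C₀ = D/Vd = 200/25 ≈ 8.000 mg/L.
Before the 5th dose, 4 doses have been given. Superposition: Cmin = C₀·(f + f² + … + f^4).
≈ 8.000 × (0.1250 + 0.0156 + 0.0020 + 0.0002) ≈ 8.000 × 0.1428 ≈ 1.142 mg/L.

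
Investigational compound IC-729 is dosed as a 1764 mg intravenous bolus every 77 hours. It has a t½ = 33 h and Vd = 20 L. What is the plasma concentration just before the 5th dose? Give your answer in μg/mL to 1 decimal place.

f = (1/2)^(τ/t½) = (1/2)^(77/33) ≈ 0.1984.
C₀ = D/Vd = 1764/20 ≈ 88.200 μg/mL.
Before the 5th dose, 4 doses have been given. Superposition: Cmin = C₀·(f + f² + … + f^4).
≈ 88.200 × (0.1984 + 0.0394 + 0.0078 + 0.0015) ≈ 88.200 × 0.2471 ≈ 21.794 μg/mL.

21.8 μg/mL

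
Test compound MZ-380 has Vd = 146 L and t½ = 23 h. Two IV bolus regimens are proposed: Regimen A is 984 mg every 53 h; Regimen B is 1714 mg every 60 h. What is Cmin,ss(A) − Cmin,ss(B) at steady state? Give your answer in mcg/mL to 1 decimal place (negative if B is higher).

-0.6 mcg/mL

Regimen A: f = (1/2)^(53/23) ≈ 0.2025; Cmin,ss = (984/146)·f/(1−f) ≈ 1.711 mcg/mL.
Regimen B: f = (1/2)^(60/23) ≈ 0.1639; Cmin,ss = (1714/146)·f/(1−f) ≈ 2.301 mcg/mL.
Difference ≈ 1.711 − 2.301 ≈ -0.590 mcg/mL.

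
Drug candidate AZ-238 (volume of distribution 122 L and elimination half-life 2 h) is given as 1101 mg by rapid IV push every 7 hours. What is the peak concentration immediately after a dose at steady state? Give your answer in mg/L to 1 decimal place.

Over one 7-h interval, 7/2 ≈ 3.5 half-lives elapse, leaving f ≈ 0.0884 of each dose.
At steady state, accumulation factor R = 1/(1 − e^(−kτ)) ≈ 1.0970.
Each bolus raises the concentration by D/Vd = 1101/122 ≈ 9.025 mg/L.
Cmax,ss = C₀/(1 − f) ≈ 9.025/0.9116 ≈ 9.900 mg/L.

9.9 mg/L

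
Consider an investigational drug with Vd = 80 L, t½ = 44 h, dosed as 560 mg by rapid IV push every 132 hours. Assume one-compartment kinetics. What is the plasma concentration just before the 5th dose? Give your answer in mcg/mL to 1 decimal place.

f = (1/2)^(τ/t½) = (1/2)^(132/44) ≈ 0.1250.
C₀ = D/Vd = 560/80 ≈ 7.000 mcg/mL.
Before the 5th dose, 4 doses have been given. Superposition: Cmin = C₀·(f + f² + … + f^4).
≈ 7.000 × (0.1250 + 0.0156 + 0.0020 + 0.0002) ≈ 7.000 × 0.1428 ≈ 1.000 mcg/mL.

1.0 mcg/mL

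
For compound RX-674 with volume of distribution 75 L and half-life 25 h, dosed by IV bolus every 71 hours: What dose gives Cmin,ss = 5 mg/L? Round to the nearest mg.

τ/t½ = 71/25 ≈ 2.84, so f = (1/2)^(71/25) ≈ 0.139661.
Cmin,ss = (D/Vd)·f/(1−f), so D = Cmin,ss·Vd·(1−f)/f.
D = 5 × 75 × (1−f)/f ≈ 5 × 75 × 6.16020 ≈ 2310.07 mg.

2310 mg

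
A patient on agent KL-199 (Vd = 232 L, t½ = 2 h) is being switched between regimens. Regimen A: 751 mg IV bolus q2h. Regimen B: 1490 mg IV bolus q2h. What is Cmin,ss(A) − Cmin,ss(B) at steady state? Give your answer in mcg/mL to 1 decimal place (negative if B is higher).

-3.2 mcg/mL

Regimen A: f = (1/2)^(2/2) ≈ 0.5000; Cmin,ss = (751/232)·f/(1−f) ≈ 3.237 mcg/mL.
Regimen B: f = (1/2)^(2/2) ≈ 0.5000; Cmin,ss = (1490/232)·f/(1−f) ≈ 6.422 mcg/mL.
Difference ≈ 3.237 − 6.422 ≈ -3.185 mcg/mL.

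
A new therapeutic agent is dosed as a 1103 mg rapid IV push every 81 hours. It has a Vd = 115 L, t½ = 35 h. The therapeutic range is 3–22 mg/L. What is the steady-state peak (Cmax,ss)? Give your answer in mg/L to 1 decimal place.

12.0 mg/L

Over one 81-h interval, 81/35 ≈ 2.3143 half-lives elapse, leaving f ≈ 0.2011 of each dose.
Accumulation ratio R = 1/(1 − f) ≈ 1/0.7989 ≈ 1.2517.
Each bolus raises the concentration by D/Vd = 1103/115 ≈ 9.591 mg/L.
Steady-state peak Cmax,ss = C₀·R ≈ 9.591 × 1.2517 ≈ 12.005 mg/L.
Peak 12.0 mg/L vs MTC 22 mg/L: below toxic threshold.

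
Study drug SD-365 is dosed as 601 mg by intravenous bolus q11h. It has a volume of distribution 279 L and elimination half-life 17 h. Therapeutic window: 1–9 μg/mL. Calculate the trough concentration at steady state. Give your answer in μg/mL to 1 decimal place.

k = ln2/t½ = ln2/17 ≈ 0.040773 h⁻¹; fraction remaining f = e^(−kτ) = e^(−0.040773×11) ≈ 0.6386.
Each bolus raises the concentration by D/Vd = 601/279 ≈ 2.154 μg/mL.
Steady-state trough Cmin,ss = C₀·f/(1−f) ≈ 2.154 × 0.6386/0.3614 ≈ 3.806 μg/mL.
Trough 3.8 μg/mL vs MEC 1 μg/mL: adequate.

3.8 μg/mL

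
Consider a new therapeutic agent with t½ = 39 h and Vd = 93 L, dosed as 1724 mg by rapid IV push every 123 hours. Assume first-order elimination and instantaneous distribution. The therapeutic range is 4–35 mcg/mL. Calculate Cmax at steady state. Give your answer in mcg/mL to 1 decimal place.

Over one 123-h interval, 123/39 ≈ 3.1538 half-lives elapse, leaving f ≈ 0.1124 of each dose.
At steady state, accumulation factor R = 1/(1 − e^(−kτ)) ≈ 1.1266.
Single-dose peak C₀ = D/Vd = 1724/93 ≈ 18.538 mcg/mL.
Steady-state peak Cmax,ss = C₀·R ≈ 18.538 × 1.1266 ≈ 20.885 mcg/mL.
Peak 20.9 mcg/mL vs MTC 35 mcg/mL: below toxic threshold.

20.9 mcg/mL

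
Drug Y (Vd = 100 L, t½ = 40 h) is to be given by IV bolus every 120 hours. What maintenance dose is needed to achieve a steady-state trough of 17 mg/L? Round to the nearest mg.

τ/t½ = 120/40 ≈ 3, so f = (1/2)^(120/40) ≈ 0.125000.
Cmin,ss = (D/Vd)·f/(1−f), so D = Cmin,ss·Vd·(1−f)/f.
D = 17 × 100 × (1−f)/f ≈ 17 × 100 × 7.00000 ≈ 11900.00 mg.

11900 mg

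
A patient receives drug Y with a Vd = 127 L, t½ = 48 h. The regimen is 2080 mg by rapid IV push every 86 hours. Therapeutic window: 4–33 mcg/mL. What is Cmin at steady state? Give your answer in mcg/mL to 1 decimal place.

6.7 mcg/mL

τ/t½ = 86/48 ≈ 1.7917, so fraction remaining f = (1/2)^(86/48) ≈ 0.2888.
At steady state, accumulation factor R = 1/(1 − e^(−kτ)) ≈ 1.4061.
Single-dose peak C₀ = D/Vd = 2080/127 ≈ 16.378 mcg/mL.
Steady-state peak Cmax,ss = C₀·R ≈ 16.378 × 1.4061 ≈ 23.029 mcg/mL.
One interval later, Cmin,ss = Cmax,ss·e^(−kτ) ≈ 23.029 × 0.2888 ≈ 6.651 mcg/mL.
Trough 6.7 mcg/mL vs MEC 4 mcg/mL: adequate.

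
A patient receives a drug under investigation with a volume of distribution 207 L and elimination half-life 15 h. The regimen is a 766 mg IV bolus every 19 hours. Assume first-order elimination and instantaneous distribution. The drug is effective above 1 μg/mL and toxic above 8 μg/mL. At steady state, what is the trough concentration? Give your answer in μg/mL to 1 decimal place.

2.6 μg/mL

k = ln2/t½ = ln2/15 ≈ 0.046210 h⁻¹; fraction remaining f = e^(−kτ) = e^(−0.046210×19) ≈ 0.4156.
Single-dose peak C₀ = D/Vd = 766/207 ≈ 3.700 μg/mL.
Steady-state trough Cmin,ss = C₀·f/(1−f) ≈ 3.700 × 0.4156/0.5844 ≈ 2.631 μg/mL.
Trough 2.6 μg/mL vs MEC 1 μg/mL: adequate.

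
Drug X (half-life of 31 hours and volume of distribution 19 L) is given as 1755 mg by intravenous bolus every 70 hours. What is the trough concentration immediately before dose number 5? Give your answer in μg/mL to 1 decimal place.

f = (1/2)^(τ/t½) = (1/2)^(70/31) ≈ 0.2091.
C₀ = D/Vd = 1755/19 ≈ 92.368 μg/mL.
Before the 5th dose, 4 doses have been given. Superposition: Cmin = C₀·(f + f² + … + f^4).
≈ 92.368 × (0.2091 + 0.0437 + 0.0091 + 0.0019) ≈ 92.368 × 0.2638 ≈ 24.367 μg/mL.

24.4 μg/mL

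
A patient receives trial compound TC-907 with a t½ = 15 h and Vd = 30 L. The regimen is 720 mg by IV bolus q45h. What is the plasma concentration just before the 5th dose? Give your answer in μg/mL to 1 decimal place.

f = (1/2)^(τ/t½) = (1/2)^(45/15) ≈ 0.1250.
C₀ = D/Vd = 720/30 ≈ 24.000 μg/mL.
Before the 5th dose, 4 doses have been given. Superposition: Cmin = C₀·(f + f² + … + f^4).
≈ 24.000 × (0.1250 + 0.0156 + 0.0020 + 0.0002) ≈ 24.000 × 0.1428 ≈ 3.427 μg/mL.

3.4 μg/mL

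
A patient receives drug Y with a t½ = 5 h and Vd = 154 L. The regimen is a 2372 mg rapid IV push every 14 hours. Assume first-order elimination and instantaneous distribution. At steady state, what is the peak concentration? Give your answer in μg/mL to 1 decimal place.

18.0 μg/mL

k = ln2/t½ = ln2/5 ≈ 0.138629 h⁻¹; fraction remaining f = e^(−kτ) = e^(−0.138629×14) ≈ 0.1436.
Accumulation ratio R = 1/(1 − f) ≈ 1/0.8564 ≈ 1.1677.
Single-dose peak C₀ = D/Vd = 2372/154 ≈ 15.403 μg/mL.
Steady-state peak Cmax,ss = C₀·R ≈ 15.403 × 1.1677 ≈ 17.986 μg/mL.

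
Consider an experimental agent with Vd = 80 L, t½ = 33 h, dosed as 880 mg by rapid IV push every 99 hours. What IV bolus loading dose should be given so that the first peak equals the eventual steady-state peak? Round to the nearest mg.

f = (1/2)^(99/33) ≈ 0.125000; accumulation ratio R = 1/(1−f) ≈ 1.14286.
Loading dose to hit Cmax,ss on first dose: D_load = D_maint·R ≈ 880 × 1.14286 ≈ 1005.72 mg.

1006 mg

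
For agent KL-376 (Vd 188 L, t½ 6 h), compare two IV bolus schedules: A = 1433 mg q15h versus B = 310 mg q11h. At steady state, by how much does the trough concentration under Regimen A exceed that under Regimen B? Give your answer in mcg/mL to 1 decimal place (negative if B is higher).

1.0 mcg/mL

Regimen A: f = (1/2)^(15/6) ≈ 0.1768; Cmin,ss = (1433/188)·f/(1−f) ≈ 1.637 mcg/mL.
Regimen B: f = (1/2)^(11/6) ≈ 0.2806; Cmin,ss = (310/188)·f/(1−f) ≈ 0.643 mcg/mL.
Difference ≈ 1.637 − 0.643 ≈ 0.994 mcg/mL.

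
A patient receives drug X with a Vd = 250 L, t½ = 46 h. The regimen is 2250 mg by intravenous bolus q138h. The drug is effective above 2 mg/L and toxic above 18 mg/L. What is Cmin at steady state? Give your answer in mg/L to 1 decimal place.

τ = 138 h = 3 half-lives, so f = (1/2)^3 = 0.125.
At steady state, R = 1/(1 − 0.125) = 8/7.
Single-dose peak C₀ = D/Vd = 2250/250 = 9 mg/L.
Steady-state peak Cmax,ss = C₀·R = 9 × 8/7 ≈ 10.286 mg/L.
Steady-state trough Cmin,ss = Cmax,ss·f ≈ 10.286 × 0.125 ≈ 1.286 mg/L.
Trough 1.3 mg/L vs MEC 2 mg/L: subtherapeutic.

1.3 mg/L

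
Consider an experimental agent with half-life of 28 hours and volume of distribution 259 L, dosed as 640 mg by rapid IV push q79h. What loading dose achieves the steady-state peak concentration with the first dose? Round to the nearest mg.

f = (1/2)^(79/28) ≈ 0.141470; accumulation ratio R = 1/(1−f) ≈ 1.16478.
Loading dose to hit Cmax,ss on first dose: D_load = D_maint·R ≈ 640 × 1.16478 ≈ 745.46 mg.

745 mg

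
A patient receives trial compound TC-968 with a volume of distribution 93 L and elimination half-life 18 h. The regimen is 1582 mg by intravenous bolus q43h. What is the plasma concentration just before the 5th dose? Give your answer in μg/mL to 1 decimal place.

4.0 μg/mL

f = (1/2)^(τ/t½) = (1/2)^(43/18) ≈ 0.1909.
C₀ = D/Vd = 1582/93 ≈ 17.011 μg/mL.
Before the 5th dose, 4 doses have been given. Superposition: Cmin = C₀·(f + f² + … + f^4).
≈ 17.011 × (0.1909 + 0.0364 + 0.0070 + 0.0013) ≈ 17.011 × 0.2356 ≈ 4.008 μg/mL.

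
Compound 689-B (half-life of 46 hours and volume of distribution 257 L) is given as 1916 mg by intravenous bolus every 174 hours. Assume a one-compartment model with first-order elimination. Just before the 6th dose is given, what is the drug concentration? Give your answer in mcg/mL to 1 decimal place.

f = (1/2)^(τ/t½) = (1/2)^(174/46) ≈ 0.0727.
C₀ = D/Vd = 1916/257 ≈ 7.455 mcg/mL.
Before the 6th dose, 5 doses have been given. Superposition: Cmin = C₀·(f + f² + … + f^5).
≈ 7.455 × (0.0727 + 0.0053 + 0.0004 + 0.0000 + 0.0000) ≈ 7.455 × 0.0784 ≈ 0.584 mcg/mL.

0.6 mcg/mL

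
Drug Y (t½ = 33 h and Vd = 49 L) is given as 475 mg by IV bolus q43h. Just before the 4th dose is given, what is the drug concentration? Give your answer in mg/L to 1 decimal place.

6.2 mg/L

f = (1/2)^(τ/t½) = (1/2)^(43/33) ≈ 0.4053.
C₀ = D/Vd = 475/49 ≈ 9.694 mg/L.
Before the 4th dose, 3 doses have been given. Superposition: Cmin = C₀·(f + f² + … + f^3).
≈ 9.694 × (0.4053 + 0.1643 + 0.0666) ≈ 9.694 × 0.6362 ≈ 6.167 mg/L.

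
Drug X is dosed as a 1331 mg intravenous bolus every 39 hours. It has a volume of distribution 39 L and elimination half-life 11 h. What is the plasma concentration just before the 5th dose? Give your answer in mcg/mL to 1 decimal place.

3.2 mcg/mL

f = (1/2)^(τ/t½) = (1/2)^(39/11) ≈ 0.0856.
C₀ = D/Vd = 1331/39 ≈ 34.128 mcg/mL.
Before the 5th dose, 4 doses have been given. Superposition: Cmin = C₀·(f + f² + … + f^4).
≈ 34.128 × (0.0856 + 0.0073 + 0.0006 + 0.0001) ≈ 34.128 × 0.0936 ≈ 3.194 mcg/mL.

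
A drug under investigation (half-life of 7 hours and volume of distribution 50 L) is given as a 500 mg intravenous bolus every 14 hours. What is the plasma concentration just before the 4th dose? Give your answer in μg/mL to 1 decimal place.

3.3 μg/mL

f = (1/2)^(τ/t½) = (1/2)^(14/7) ≈ 0.2500.
C₀ = D/Vd = 500/50 ≈ 10.000 μg/mL.
Before the 4th dose, 3 doses have been given. Superposition: Cmin = C₀·(f + f² + … + f^3).
≈ 10.000 × (0.2500 + 0.0625 + 0.0156) ≈ 10.000 × 0.3281 ≈ 3.281 μg/mL.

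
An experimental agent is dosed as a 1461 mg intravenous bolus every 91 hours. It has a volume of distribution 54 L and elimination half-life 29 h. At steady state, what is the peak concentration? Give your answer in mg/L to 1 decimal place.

Over one 91-h interval, 91/29 ≈ 3.1379 half-lives elapse, leaving f ≈ 0.1136 of each dose.
At steady state, accumulation factor R = 1/(1 − e^(−kτ)) ≈ 1.1282.
Each bolus raises the concentration by D/Vd = 1461/54 ≈ 27.056 mg/L.
Cmax,ss = C₀/(1 − f) ≈ 27.056/0.8864 ≈ 30.523 mg/L.

30.5 mg/L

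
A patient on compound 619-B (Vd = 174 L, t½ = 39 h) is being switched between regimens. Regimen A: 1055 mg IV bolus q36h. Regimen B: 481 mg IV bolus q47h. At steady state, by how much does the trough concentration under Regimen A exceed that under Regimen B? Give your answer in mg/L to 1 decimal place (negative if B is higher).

Regimen A: f = (1/2)^(36/39) ≈ 0.5274; Cmin,ss = (1055/174)·f/(1−f) ≈ 6.766 mg/L.
Regimen B: f = (1/2)^(47/39) ≈ 0.4337; Cmin,ss = (481/174)·f/(1−f) ≈ 2.117 mg/L.
Difference ≈ 6.766 − 2.117 ≈ 4.649 mg/L.

4.6 mg/L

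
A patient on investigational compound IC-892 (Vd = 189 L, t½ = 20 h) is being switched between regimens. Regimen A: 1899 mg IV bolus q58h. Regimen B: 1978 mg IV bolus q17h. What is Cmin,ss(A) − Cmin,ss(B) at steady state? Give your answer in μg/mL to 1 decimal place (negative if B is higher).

Regimen A: f = (1/2)^(58/20) ≈ 0.1340; Cmin,ss = (1899/189)·f/(1−f) ≈ 1.555 μg/mL.
Regimen B: f = (1/2)^(17/20) ≈ 0.5548; Cmin,ss = (1978/189)·f/(1−f) ≈ 13.042 μg/mL.
Difference ≈ 1.555 − 13.042 ≈ -11.487 μg/mL.

-11.5 μg/mL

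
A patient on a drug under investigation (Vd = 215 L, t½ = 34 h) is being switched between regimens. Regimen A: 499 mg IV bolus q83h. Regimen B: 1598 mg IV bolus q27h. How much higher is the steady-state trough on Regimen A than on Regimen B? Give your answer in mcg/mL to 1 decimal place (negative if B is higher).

Regimen A: f = (1/2)^(83/34) ≈ 0.1841; Cmin,ss = (499/215)·f/(1−f) ≈ 0.524 mcg/mL.
Regimen B: f = (1/2)^(27/34) ≈ 0.5767; Cmin,ss = (1598/215)·f/(1−f) ≈ 10.126 mcg/mL.
Difference ≈ 0.524 − 10.126 ≈ -9.602 mcg/mL.

-9.6 mcg/mL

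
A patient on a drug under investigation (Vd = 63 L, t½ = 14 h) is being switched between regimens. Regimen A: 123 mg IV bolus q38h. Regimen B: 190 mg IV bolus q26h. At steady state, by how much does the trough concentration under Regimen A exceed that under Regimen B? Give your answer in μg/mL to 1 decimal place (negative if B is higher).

Regimen A: f = (1/2)^(38/14) ≈ 0.1524; Cmin,ss = (123/63)·f/(1−f) ≈ 0.351 μg/mL.
Regimen B: f = (1/2)^(26/14) ≈ 0.2760; Cmin,ss = (190/63)·f/(1−f) ≈ 1.150 μg/mL.
Difference ≈ 0.351 − 1.150 ≈ -0.799 μg/mL.

-0.8 μg/mL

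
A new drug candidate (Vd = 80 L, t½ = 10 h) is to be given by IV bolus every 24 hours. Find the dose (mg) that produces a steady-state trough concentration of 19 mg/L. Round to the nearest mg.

6503 mg

τ/t½ = 24/10 ≈ 2.4, so f = (1/2)^(24/10) ≈ 0.189465.
Cmin,ss = (D/Vd)·f/(1−f), so D = Cmin,ss·Vd·(1−f)/f.
D = 19 × 80 × (1−f)/f ≈ 19 × 80 × 4.27802 ≈ 6502.59 mg.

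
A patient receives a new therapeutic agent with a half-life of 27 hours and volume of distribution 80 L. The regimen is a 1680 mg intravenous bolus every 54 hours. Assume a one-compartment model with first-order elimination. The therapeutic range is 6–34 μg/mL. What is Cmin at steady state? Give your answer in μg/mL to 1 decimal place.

The dosing interval is 2 half-lives, so f = 2^(−2) = 0.25.
Accumulation ratio R = 1/(1 − f) = 1/0.75 = 4/3.
Single-dose peak C₀ = D/Vd = 1680/80 = 21 μg/mL.
Steady-state peak Cmax,ss = C₀·R = 21 × 4/3 ≈ 28.000 μg/mL.
Steady-state trough Cmin,ss = Cmax,ss·f ≈ 28.000 × 0.25 ≈ 7.000 μg/mL.
Trough 7.0 μg/mL vs MEC 6 μg/mL: adequate.

7.0 μg/mL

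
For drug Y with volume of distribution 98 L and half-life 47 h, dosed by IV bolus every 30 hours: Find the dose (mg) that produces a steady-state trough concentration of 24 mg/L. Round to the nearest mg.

1309 mg

τ/t½ = 30/47 ≈ 0.6383, so f = (1/2)^(30/47) ≈ 0.642471.
Cmin,ss = (D/Vd)·f/(1−f), so D = Cmin,ss·Vd·(1−f)/f.
D = 24 × 98 × (1−f)/f ≈ 24 × 98 × 0.55649 ≈ 1308.86 mg.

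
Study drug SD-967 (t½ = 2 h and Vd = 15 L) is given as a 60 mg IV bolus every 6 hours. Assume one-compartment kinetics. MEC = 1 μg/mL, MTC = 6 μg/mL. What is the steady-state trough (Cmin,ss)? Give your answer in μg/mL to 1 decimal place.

The dosing interval is 3 half-lives, so f = 2^(−3) = 0.125.
Accumulation ratio R = 1/(1 − f) = 1/0.875 = 8/7.
Single-dose peak C₀ = D/Vd = 60/15 = 4 μg/mL.
Steady-state peak Cmax,ss = C₀·R = 4 × 8/7 ≈ 4.571 μg/mL.
Steady-state trough Cmin,ss = Cmax,ss·f ≈ 4.571 × 0.125 ≈ 0.571 μg/mL.
Trough 0.6 μg/mL vs MEC 1 μg/mL: subtherapeutic.

0.6 μg/mL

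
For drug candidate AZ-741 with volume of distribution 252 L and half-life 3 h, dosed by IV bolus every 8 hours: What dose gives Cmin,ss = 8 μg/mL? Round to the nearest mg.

τ/t½ = 8/3 ≈ 2.6667, so f = (1/2)^(8/3) ≈ 0.157490.
Cmin,ss = (D/Vd)·f/(1−f), so D = Cmin,ss·Vd·(1−f)/f.
D = 8 × 252 × (1−f)/f ≈ 8 × 252 × 5.34961 ≈ 10784.81 mg.

10785 mg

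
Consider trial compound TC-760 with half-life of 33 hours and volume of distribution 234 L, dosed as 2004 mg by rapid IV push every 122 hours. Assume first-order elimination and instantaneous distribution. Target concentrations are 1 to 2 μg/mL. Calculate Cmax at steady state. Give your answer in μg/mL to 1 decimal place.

Over one 122-h interval, 122/33 ≈ 3.697 half-lives elapse, leaving f ≈ 0.0771 of each dose.
Accumulation ratio R = 1/(1 − f) ≈ 1/0.9229 ≈ 1.0835.
Each bolus raises the concentration by D/Vd = 2004/234 ≈ 8.564 μg/mL.
Cmax,ss = C₀/(1 − f) ≈ 8.564/0.9229 ≈ 9.279 μg/mL.
Peak 9.3 μg/mL vs MTC 2 μg/mL: exceeds toxic threshold.

9.3 μg/mL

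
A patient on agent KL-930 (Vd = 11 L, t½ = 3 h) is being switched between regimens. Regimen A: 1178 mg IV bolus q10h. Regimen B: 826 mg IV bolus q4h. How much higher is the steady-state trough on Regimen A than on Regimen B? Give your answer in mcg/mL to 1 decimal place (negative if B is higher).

-37.6 mcg/mL

Regimen A: f = (1/2)^(10/3) ≈ 0.0992; Cmin,ss = (1178/11)·f/(1−f) ≈ 11.793 mcg/mL.
Regimen B: f = (1/2)^(4/3) ≈ 0.3969; Cmin,ss = (826/11)·f/(1−f) ≈ 49.417 mcg/mL.
Difference ≈ 11.793 − 49.417 ≈ -37.624 mcg/mL.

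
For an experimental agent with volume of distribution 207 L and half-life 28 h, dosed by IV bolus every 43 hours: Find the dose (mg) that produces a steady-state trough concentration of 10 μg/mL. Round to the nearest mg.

τ/t½ = 43/28 ≈ 1.5357, so f = (1/2)^(43/28) ≈ 0.344909.
Cmin,ss = (D/Vd)·f/(1−f), so D = Cmin,ss·Vd·(1−f)/f.
D = 10 × 207 × (1−f)/f ≈ 10 × 207 × 1.89932 ≈ 3931.59 mg.

3932 mg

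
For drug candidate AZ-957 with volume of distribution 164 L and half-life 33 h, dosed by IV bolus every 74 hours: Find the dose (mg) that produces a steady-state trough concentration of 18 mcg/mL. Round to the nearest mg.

11017 mg

τ/t½ = 74/33 ≈ 2.2424, so f = (1/2)^(74/33) ≈ 0.211331.
Cmin,ss = (D/Vd)·f/(1−f), so D = Cmin,ss·Vd·(1−f)/f.
D = 18 × 164 × (1−f)/f ≈ 18 × 164 × 3.73191 ≈ 11016.60 mg.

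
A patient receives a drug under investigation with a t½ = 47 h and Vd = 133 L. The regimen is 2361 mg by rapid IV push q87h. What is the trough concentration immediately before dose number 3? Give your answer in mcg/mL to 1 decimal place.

6.3 mcg/mL

f = (1/2)^(τ/t½) = (1/2)^(87/47) ≈ 0.2772.
C₀ = D/Vd = 2361/133 ≈ 17.752 mcg/mL.
Before the 3rd dose, 2 doses have been given. Superposition: Cmin = C₀·(f + f²).
≈ 17.752 × (0.2772 + 0.0768) ≈ 17.752 × 0.3540 ≈ 6.284 mcg/mL.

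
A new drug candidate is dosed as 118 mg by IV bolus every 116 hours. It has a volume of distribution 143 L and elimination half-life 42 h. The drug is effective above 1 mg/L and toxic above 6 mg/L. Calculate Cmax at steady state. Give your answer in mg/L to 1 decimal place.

1.0 mg/L

τ/t½ = 116/42 ≈ 2.7619, so fraction remaining f = (1/2)^(116/42) ≈ 0.1474.
Accumulation ratio R = 1/(1 − f) ≈ 1/0.8526 ≈ 1.1729.
Single-dose peak C₀ = D/Vd = 118/143 ≈ 0.825 mg/L.
Cmax,ss = C₀/(1 − f) ≈ 0.825/0.8526 ≈ 0.968 mg/L.
Peak 1.0 mg/L vs MTC 6 mg/L: below toxic threshold.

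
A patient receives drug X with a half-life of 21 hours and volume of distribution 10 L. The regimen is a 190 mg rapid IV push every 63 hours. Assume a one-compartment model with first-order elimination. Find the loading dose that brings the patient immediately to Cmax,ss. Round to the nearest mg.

f = (1/2)^(63/21) ≈ 0.125000; accumulation ratio R = 1/(1−f) ≈ 1.14286.
Loading dose to hit Cmax,ss on first dose: D_load = D_maint·R ≈ 190 × 1.14286 ≈ 217.14 mg.

217 mg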